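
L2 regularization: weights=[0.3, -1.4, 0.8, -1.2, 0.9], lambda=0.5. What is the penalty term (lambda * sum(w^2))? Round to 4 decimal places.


Squaring each weight:
0.3^2 = 0.09
(-1.4)^2 = 1.96
0.8^2 = 0.64
(-1.2)^2 = 1.44
0.9^2 = 0.81
Sum of squares = 4.94
Penalty = 0.5 * 4.94 = 2.4700

2.4700


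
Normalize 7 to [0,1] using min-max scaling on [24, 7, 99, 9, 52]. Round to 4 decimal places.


Min = 7, Max = 99
Range = 99 - 7 = 92
Scaled = (x - min) / (max - min)
= (7 - 7) / 92
= 0 / 92
= 0.0000

0.0000


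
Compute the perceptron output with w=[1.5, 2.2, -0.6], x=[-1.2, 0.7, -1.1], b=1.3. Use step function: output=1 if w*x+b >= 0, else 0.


z = w . x + b
= 1.5*-1.2 + 2.2*0.7 + -0.6*-1.1 + 1.3
= -1.8 + 1.54 + 0.66 + 1.3
= 0.4 + 1.3
= 1.7
Since z = 1.7 >= 0, output = 1

1


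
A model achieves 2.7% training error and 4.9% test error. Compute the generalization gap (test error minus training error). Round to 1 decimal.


Generalization gap = test_error - train_error
= 4.9 - 2.7
= 2.2%
A moderate gap.

2.2


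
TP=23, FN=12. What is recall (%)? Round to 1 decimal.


Recall = TP / (TP + FN) * 100
= 23 / (23 + 12)
= 23 / 35
= 0.6571
= 65.7%

65.7


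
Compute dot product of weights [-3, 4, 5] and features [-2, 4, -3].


Element-wise products:
-3 * -2 = 6
4 * 4 = 16
5 * -3 = -15
Sum = 6 + 16 + -15
= 7

7


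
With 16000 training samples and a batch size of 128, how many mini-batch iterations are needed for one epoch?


Iterations per epoch = dataset_size / batch_size
= 16000 / 128
= 125

125


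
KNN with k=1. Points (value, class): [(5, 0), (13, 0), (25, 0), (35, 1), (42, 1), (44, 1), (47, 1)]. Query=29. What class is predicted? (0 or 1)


Distances from query 29:
Point 25 (class 0): distance = 4
K=1 nearest neighbors: classes = [0]
Votes for class 1: 0 / 1
Majority vote => class 0

0


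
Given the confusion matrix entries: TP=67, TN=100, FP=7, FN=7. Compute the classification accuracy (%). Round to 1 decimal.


Accuracy = (TP + TN) / (TP + TN + FP + FN) * 100
= (67 + 100) / (67 + 100 + 7 + 7)
= 167 / 181
= 0.9227
= 92.3%

92.3


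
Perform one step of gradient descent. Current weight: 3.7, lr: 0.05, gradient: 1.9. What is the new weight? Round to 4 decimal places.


w_new = w_old - lr * gradient
= 3.7 - 0.05 * 1.9
= 3.7 - (0.095)
= 3.6050

3.6050


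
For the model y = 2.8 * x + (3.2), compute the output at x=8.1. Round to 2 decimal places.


y = 2.8 * 8.1 + (3.2)
= 22.68 + (3.2)
= 25.88

25.88


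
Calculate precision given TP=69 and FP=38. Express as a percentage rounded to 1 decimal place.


Precision = TP / (TP + FP) * 100
= 69 / (69 + 38)
= 69 / 107
= 0.6449
= 64.5%

64.5


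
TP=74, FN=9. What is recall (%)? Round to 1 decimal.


Recall = TP / (TP + FN) * 100
= 74 / (74 + 9)
= 74 / 83
= 0.8916
= 89.2%

89.2


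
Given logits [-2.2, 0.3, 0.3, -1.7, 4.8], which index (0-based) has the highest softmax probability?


Softmax is a monotonic transformation, so it preserves the argmax.
We need to find the index of the maximum logit.
Index 0: -2.2
Index 1: 0.3
Index 2: 0.3
Index 3: -1.7
Index 4: 4.8
Maximum logit = 4.8 at index 4

4


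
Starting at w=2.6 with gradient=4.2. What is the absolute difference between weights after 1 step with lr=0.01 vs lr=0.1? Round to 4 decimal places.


With lr=0.01: w_new = 2.6 - 0.01 * 4.2 = 2.558
With lr=0.1: w_new = 2.6 - 0.1 * 4.2 = 2.18
Absolute difference = |2.558 - 2.18|
= 0.3780

0.3780


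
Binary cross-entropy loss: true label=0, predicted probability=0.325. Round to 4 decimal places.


For y=0: Loss = -log(1-p)
= -log(1 - 0.325)
= -log(0.675)
= -(-0.393)
= 0.3930

0.3930


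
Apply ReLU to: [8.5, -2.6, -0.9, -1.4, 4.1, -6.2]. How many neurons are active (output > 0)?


ReLU(x) = max(0, x) for each element:
ReLU(8.5) = 8.5
ReLU(-2.6) = 0
ReLU(-0.9) = 0
ReLU(-1.4) = 0
ReLU(4.1) = 4.1
ReLU(-6.2) = 0
Active neurons (>0): 2

2


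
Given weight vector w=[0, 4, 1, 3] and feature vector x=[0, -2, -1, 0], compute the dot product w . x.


Element-wise products:
0 * 0 = 0
4 * -2 = -8
1 * -1 = -1
3 * 0 = 0
Sum = 0 + -8 + -1 + 0
= -9

-9


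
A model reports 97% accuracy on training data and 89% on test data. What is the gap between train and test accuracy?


Gap = train_accuracy - test_accuracy
= 97 - 89
= 8%
This moderate gap may indicate mild overfitting.

8


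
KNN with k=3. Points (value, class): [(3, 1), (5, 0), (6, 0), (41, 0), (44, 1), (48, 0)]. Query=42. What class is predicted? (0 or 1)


Distances from query 42:
Point 41 (class 0): distance = 1
Point 44 (class 1): distance = 2
Point 48 (class 0): distance = 6
K=3 nearest neighbors: classes = [0, 1, 0]
Votes for class 1: 1 / 3
Majority vote => class 0

0


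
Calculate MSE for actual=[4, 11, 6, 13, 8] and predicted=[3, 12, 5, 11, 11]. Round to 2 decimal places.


Differences: [1, -1, 1, 2, -3]
Squared errors: [1, 1, 1, 4, 9]
Sum of squared errors = 16
MSE = 16 / 5 = 3.20

3.20


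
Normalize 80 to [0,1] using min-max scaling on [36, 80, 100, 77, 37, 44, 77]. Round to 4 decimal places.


Min = 36, Max = 100
Range = 100 - 36 = 64
Scaled = (x - min) / (max - min)
= (80 - 36) / 64
= 44 / 64
= 0.6875

0.6875


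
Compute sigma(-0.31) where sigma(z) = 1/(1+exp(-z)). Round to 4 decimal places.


sigmoid(z) = 1 / (1 + exp(-z))
exp(-(-0.31)) = exp(0.31) = 1.3634
1 + 1.3634 = 2.3634
1 / 2.3634 = 0.4231

0.4231


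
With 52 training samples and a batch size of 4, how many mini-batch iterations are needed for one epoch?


Iterations per epoch = dataset_size / batch_size
= 52 / 4
= 13

13


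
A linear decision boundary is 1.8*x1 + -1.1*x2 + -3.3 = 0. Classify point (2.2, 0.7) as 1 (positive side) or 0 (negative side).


Compute 1.8 * 2.2 + -1.1 * 0.7 + -3.3
= 3.96 + -0.77 + -3.3
= -0.11
Since -0.11 < 0, the point is on the negative side.

0


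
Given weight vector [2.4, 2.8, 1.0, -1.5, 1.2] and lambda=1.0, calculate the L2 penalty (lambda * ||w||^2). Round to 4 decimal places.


Squaring each weight:
2.4^2 = 5.76
2.8^2 = 7.84
1.0^2 = 1.0
(-1.5)^2 = 2.25
1.2^2 = 1.44
Sum of squares = 18.29
Penalty = 1.0 * 18.29 = 18.2900

18.2900


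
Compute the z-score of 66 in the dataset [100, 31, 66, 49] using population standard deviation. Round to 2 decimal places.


Mean = (100 + 31 + 66 + 49) / 4 = 61.5
Variance = sum((x_i - mean)^2) / n = 647.25
Std = sqrt(647.25) = 25.4411
Z = (x - mean) / std
= (66 - 61.5) / 25.4411
= 4.5 / 25.4411
= 0.18

0.18


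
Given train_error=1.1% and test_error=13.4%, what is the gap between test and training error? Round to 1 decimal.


Generalization gap = test_error - train_error
= 13.4 - 1.1
= 12.3%
A large gap suggests overfitting.

12.3


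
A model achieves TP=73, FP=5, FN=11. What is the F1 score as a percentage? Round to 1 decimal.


Precision = TP / (TP + FP) = 73 / 78 = 0.9359
Recall = TP / (TP + FN) = 73 / 84 = 0.869
F1 = 2 * P * R / (P + R)
= 2 * 0.9359 * 0.869 / (0.9359 + 0.869)
= 1.6267 / 1.8049
= 0.9012
As percentage: 90.1%

90.1


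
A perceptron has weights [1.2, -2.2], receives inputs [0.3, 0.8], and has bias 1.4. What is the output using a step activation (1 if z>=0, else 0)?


z = w . x + b
= 1.2*0.3 + -2.2*0.8 + 1.4
= 0.36 + -1.76 + 1.4
= -1.4 + 1.4
= 0.0
Since z = 0.0 >= 0, output = 1

1


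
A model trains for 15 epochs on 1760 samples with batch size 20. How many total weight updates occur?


Iterations per epoch = 1760 / 20 = 88
Total updates = iterations_per_epoch * epochs
= 88 * 15
= 1320

1320


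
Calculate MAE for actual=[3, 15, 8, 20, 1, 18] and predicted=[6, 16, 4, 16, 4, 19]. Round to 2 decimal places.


Absolute errors: [3, 1, 4, 4, 3, 1]
Sum of absolute errors = 16
MAE = 16 / 6 = 2.67

2.67


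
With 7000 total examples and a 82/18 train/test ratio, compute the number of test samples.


Train samples = 7000 * 82% = 5740
Test samples = 7000 - 5740
= 1260

1260


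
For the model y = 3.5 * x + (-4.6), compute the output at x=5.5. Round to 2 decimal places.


y = 3.5 * 5.5 + (-4.6)
= 19.25 + (-4.6)
= 14.65

14.65


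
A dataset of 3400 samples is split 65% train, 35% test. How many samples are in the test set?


Train samples = 3400 * 65% = 2210
Test samples = 3400 - 2210
= 1190

1190


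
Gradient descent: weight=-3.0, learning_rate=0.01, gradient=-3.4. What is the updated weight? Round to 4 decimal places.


w_new = w_old - lr * gradient
= -3.0 - 0.01 * -3.4
= -3.0 - (-0.034)
= -2.9660

-2.9660


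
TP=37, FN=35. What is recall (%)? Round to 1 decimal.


Recall = TP / (TP + FN) * 100
= 37 / (37 + 35)
= 37 / 72
= 0.5139
= 51.4%

51.4


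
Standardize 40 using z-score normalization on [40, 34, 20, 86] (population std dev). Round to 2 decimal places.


Mean = (40 + 34 + 20 + 86) / 4 = 45.0
Variance = sum((x_i - mean)^2) / n = 613.0
Std = sqrt(613.0) = 24.7588
Z = (x - mean) / std
= (40 - 45.0) / 24.7588
= -5.0 / 24.7588
= -0.20

-0.20


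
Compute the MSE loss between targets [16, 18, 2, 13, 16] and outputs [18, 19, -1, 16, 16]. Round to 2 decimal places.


Differences: [-2, -1, 3, -3, 0]
Squared errors: [4, 1, 9, 9, 0]
Sum of squared errors = 23
MSE = 23 / 5 = 4.60

4.60


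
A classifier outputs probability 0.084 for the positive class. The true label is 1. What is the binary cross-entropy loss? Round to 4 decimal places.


For y=1: Loss = -log(p)
= -log(0.084)
= -(-2.4769)
= 2.4769

2.4769


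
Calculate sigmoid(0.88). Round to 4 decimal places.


sigmoid(z) = 1 / (1 + exp(-z))
exp(-(0.88)) = exp(-0.88) = 0.4148
1 + 0.4148 = 1.4148
1 / 1.4148 = 0.7068

0.7068


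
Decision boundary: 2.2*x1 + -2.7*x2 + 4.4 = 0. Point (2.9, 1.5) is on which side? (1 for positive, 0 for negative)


Compute 2.2 * 2.9 + -2.7 * 1.5 + 4.4
= 6.38 + -4.05 + 4.4
= 6.73
Since 6.73 >= 0, the point is on the positive side.

1


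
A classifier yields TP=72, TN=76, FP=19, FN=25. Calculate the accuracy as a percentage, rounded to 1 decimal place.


Accuracy = (TP + TN) / (TP + TN + FP + FN) * 100
= (72 + 76) / (72 + 76 + 19 + 25)
= 148 / 192
= 0.7708
= 77.1%

77.1


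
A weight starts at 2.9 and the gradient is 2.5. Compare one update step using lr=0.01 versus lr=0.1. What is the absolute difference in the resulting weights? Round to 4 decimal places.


With lr=0.01: w_new = 2.9 - 0.01 * 2.5 = 2.875
With lr=0.1: w_new = 2.9 - 0.1 * 2.5 = 2.65
Absolute difference = |2.875 - 2.65|
= 0.2250

0.2250


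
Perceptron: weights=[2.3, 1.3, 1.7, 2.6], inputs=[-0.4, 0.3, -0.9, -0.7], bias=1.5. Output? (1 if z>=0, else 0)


z = w . x + b
= 2.3*-0.4 + 1.3*0.3 + 1.7*-0.9 + 2.6*-0.7 + 1.5
= -0.92 + 0.39 + -1.53 + -1.82 + 1.5
= -3.88 + 1.5
= -2.38
Since z = -2.38 < 0, output = 0

0


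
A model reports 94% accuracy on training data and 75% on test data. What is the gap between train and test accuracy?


Gap = train_accuracy - test_accuracy
= 94 - 75
= 19%
This gap suggests the model is overfitting.

19


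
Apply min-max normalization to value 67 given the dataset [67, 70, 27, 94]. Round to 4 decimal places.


Min = 27, Max = 94
Range = 94 - 27 = 67
Scaled = (x - min) / (max - min)
= (67 - 27) / 67
= 40 / 67
= 0.5970

0.5970


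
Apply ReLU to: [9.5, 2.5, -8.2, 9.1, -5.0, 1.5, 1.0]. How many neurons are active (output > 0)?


ReLU(x) = max(0, x) for each element:
ReLU(9.5) = 9.5
ReLU(2.5) = 2.5
ReLU(-8.2) = 0
ReLU(9.1) = 9.1
ReLU(-5.0) = 0
ReLU(1.5) = 1.5
ReLU(1.0) = 1.0
Active neurons (>0): 5

5


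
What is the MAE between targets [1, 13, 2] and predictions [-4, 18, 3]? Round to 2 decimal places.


Absolute errors: [5, 5, 1]
Sum of absolute errors = 11
MAE = 11 / 3 = 3.67

3.67


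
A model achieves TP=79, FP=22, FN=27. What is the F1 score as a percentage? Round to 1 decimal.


Precision = TP / (TP + FP) = 79 / 101 = 0.7822
Recall = TP / (TP + FN) = 79 / 106 = 0.7453
F1 = 2 * P * R / (P + R)
= 2 * 0.7822 * 0.7453 / (0.7822 + 0.7453)
= 1.1659 / 1.5275
= 0.7633
As percentage: 76.3%

76.3


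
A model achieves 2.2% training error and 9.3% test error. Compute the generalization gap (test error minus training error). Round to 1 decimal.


Generalization gap = test_error - train_error
= 9.3 - 2.2
= 7.1%
A moderate gap.

7.1


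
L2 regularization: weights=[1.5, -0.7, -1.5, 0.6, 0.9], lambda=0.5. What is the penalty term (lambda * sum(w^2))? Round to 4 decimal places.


Squaring each weight:
1.5^2 = 2.25
(-0.7)^2 = 0.49
(-1.5)^2 = 2.25
0.6^2 = 0.36
0.9^2 = 0.81
Sum of squares = 6.16
Penalty = 0.5 * 6.16 = 3.0800

3.0800


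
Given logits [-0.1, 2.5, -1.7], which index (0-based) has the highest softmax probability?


Softmax is a monotonic transformation, so it preserves the argmax.
We need to find the index of the maximum logit.
Index 0: -0.1
Index 1: 2.5
Index 2: -1.7
Maximum logit = 2.5 at index 1

1


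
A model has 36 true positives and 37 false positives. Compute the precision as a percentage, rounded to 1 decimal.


Precision = TP / (TP + FP) * 100
= 36 / (36 + 37)
= 36 / 73
= 0.4932
= 49.3%

49.3


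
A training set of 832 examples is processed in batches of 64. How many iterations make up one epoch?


Iterations per epoch = dataset_size / batch_size
= 832 / 64
= 13

13


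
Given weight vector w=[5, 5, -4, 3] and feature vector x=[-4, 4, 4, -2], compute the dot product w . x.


Element-wise products:
5 * -4 = -20
5 * 4 = 20
-4 * 4 = -16
3 * -2 = -6
Sum = -20 + 20 + -16 + -6
= -22

-22


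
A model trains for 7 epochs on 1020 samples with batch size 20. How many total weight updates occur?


Iterations per epoch = 1020 / 20 = 51
Total updates = iterations_per_epoch * epochs
= 51 * 7
= 357

357


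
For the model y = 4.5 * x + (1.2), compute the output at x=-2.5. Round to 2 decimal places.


y = 4.5 * -2.5 + (1.2)
= -11.25 + (1.2)
= -10.05

-10.05


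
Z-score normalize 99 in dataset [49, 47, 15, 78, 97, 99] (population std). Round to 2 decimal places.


Mean = (49 + 47 + 15 + 78 + 97 + 99) / 6 = 64.1667
Variance = sum((x_i - mean)^2) / n = 904.1389
Std = sqrt(904.1389) = 30.0689
Z = (x - mean) / std
= (99 - 64.1667) / 30.0689
= 34.8333 / 30.0689
= 1.16

1.16


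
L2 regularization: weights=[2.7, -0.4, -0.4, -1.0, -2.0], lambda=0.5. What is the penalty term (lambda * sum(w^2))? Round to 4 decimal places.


Squaring each weight:
2.7^2 = 7.29
(-0.4)^2 = 0.16
(-0.4)^2 = 0.16
(-1.0)^2 = 1.0
(-2.0)^2 = 4.0
Sum of squares = 12.61
Penalty = 0.5 * 12.61 = 6.3050

6.3050


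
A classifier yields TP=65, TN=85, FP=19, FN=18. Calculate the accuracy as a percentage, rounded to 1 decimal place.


Accuracy = (TP + TN) / (TP + TN + FP + FN) * 100
= (65 + 85) / (65 + 85 + 19 + 18)
= 150 / 187
= 0.8021
= 80.2%

80.2


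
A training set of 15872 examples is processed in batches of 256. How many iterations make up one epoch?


Iterations per epoch = dataset_size / batch_size
= 15872 / 256
= 62

62


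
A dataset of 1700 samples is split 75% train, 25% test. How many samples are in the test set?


Train samples = 1700 * 75% = 1275
Test samples = 1700 - 1275
= 425

425


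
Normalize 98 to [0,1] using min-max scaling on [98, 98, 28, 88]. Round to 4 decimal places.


Min = 28, Max = 98
Range = 98 - 28 = 70
Scaled = (x - min) / (max - min)
= (98 - 28) / 70
= 70 / 70
= 1.0000

1.0000


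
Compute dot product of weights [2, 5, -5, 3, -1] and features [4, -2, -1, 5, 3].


Element-wise products:
2 * 4 = 8
5 * -2 = -10
-5 * -1 = 5
3 * 5 = 15
-1 * 3 = -3
Sum = 8 + -10 + 5 + 15 + -3
= 15

15


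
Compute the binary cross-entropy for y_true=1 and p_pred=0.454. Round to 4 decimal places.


For y=1: Loss = -log(p)
= -log(0.454)
= -(-0.7897)
= 0.7897

0.7897


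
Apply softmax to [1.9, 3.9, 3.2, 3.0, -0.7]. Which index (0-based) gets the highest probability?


Softmax is a monotonic transformation, so it preserves the argmax.
We need to find the index of the maximum logit.
Index 0: 1.9
Index 1: 3.9
Index 2: 3.2
Index 3: 3.0
Index 4: -0.7
Maximum logit = 3.9 at index 1

1


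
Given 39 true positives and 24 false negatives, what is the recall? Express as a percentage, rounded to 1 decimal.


Recall = TP / (TP + FN) * 100
= 39 / (39 + 24)
= 39 / 63
= 0.619
= 61.9%

61.9


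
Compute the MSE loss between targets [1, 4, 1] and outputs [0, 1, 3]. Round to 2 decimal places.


Differences: [1, 3, -2]
Squared errors: [1, 9, 4]
Sum of squared errors = 14
MSE = 14 / 3 = 4.67

4.67


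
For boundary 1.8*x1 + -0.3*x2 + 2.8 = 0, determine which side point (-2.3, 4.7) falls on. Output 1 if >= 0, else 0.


Compute 1.8 * -2.3 + -0.3 * 4.7 + 2.8
= -4.14 + -1.41 + 2.8
= -2.75
Since -2.75 < 0, the point is on the negative side.

0


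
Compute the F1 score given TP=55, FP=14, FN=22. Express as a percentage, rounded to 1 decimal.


Precision = TP / (TP + FP) = 55 / 69 = 0.7971
Recall = TP / (TP + FN) = 55 / 77 = 0.7143
F1 = 2 * P * R / (P + R)
= 2 * 0.7971 * 0.7143 / (0.7971 + 0.7143)
= 1.1387 / 1.5114
= 0.7534
As percentage: 75.3%

75.3


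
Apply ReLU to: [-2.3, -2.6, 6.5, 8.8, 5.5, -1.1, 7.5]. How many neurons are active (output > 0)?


ReLU(x) = max(0, x) for each element:
ReLU(-2.3) = 0
ReLU(-2.6) = 0
ReLU(6.5) = 6.5
ReLU(8.8) = 8.8
ReLU(5.5) = 5.5
ReLU(-1.1) = 0
ReLU(7.5) = 7.5
Active neurons (>0): 4

4


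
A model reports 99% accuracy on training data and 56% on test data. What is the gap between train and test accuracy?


Gap = train_accuracy - test_accuracy
= 99 - 56
= 43%
This large gap strongly indicates overfitting.

43


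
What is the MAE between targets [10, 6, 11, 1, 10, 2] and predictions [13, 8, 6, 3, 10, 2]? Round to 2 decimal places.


Absolute errors: [3, 2, 5, 2, 0, 0]
Sum of absolute errors = 12
MAE = 12 / 6 = 2.00

2.00


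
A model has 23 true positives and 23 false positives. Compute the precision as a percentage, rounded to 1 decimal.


Precision = TP / (TP + FP) * 100
= 23 / (23 + 23)
= 23 / 46
= 0.5
= 50.0%

50.0


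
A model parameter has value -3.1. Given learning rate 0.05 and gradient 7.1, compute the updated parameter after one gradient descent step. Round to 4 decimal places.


w_new = w_old - lr * gradient
= -3.1 - 0.05 * 7.1
= -3.1 - (0.355)
= -3.4550

-3.4550


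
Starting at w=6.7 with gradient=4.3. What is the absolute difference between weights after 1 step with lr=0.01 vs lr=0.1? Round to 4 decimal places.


With lr=0.01: w_new = 6.7 - 0.01 * 4.3 = 6.657
With lr=0.1: w_new = 6.7 - 0.1 * 4.3 = 6.27
Absolute difference = |6.657 - 6.27|
= 0.3870

0.3870


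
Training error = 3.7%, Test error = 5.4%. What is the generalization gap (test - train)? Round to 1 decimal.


Generalization gap = test_error - train_error
= 5.4 - 3.7
= 1.7%
A small gap suggests good generalization.

1.7


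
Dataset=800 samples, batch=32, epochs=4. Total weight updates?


Iterations per epoch = 800 / 32 = 25
Total updates = iterations_per_epoch * epochs
= 25 * 4
= 100

100


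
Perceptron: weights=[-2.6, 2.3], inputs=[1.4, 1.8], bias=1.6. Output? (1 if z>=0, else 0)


z = w . x + b
= -2.6*1.4 + 2.3*1.8 + 1.6
= -3.64 + 4.14 + 1.6
= 0.5 + 1.6
= 2.1
Since z = 2.1 >= 0, output = 1

1


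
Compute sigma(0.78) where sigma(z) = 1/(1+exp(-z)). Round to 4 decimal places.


sigmoid(z) = 1 / (1 + exp(-z))
exp(-(0.78)) = exp(-0.78) = 0.4584
1 + 0.4584 = 1.4584
1 / 1.4584 = 0.6857

0.6857


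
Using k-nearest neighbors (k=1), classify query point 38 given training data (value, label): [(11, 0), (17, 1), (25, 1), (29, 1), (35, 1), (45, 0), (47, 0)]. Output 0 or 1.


Distances from query 38:
Point 35 (class 1): distance = 3
K=1 nearest neighbors: classes = [1]
Votes for class 1: 1 / 1
Majority vote => class 1

1


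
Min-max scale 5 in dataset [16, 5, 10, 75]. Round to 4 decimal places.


Min = 5, Max = 75
Range = 75 - 5 = 70
Scaled = (x - min) / (max - min)
= (5 - 5) / 70
= 0 / 70
= 0.0000

0.0000


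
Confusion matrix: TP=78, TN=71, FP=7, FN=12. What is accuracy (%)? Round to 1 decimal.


Accuracy = (TP + TN) / (TP + TN + FP + FN) * 100
= (78 + 71) / (78 + 71 + 7 + 12)
= 149 / 168
= 0.8869
= 88.7%

88.7


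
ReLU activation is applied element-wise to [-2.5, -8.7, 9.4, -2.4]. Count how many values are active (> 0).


ReLU(x) = max(0, x) for each element:
ReLU(-2.5) = 0
ReLU(-8.7) = 0
ReLU(9.4) = 9.4
ReLU(-2.4) = 0
Active neurons (>0): 1

1


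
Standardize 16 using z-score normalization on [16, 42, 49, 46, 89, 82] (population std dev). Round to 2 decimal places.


Mean = (16 + 42 + 49 + 46 + 89 + 82) / 6 = 54.0
Variance = sum((x_i - mean)^2) / n = 614.3333
Std = sqrt(614.3333) = 24.7857
Z = (x - mean) / std
= (16 - 54.0) / 24.7857
= -38.0 / 24.7857
= -1.53

-1.53


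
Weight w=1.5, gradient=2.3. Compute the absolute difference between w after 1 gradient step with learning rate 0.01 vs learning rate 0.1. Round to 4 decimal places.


With lr=0.01: w_new = 1.5 - 0.01 * 2.3 = 1.477
With lr=0.1: w_new = 1.5 - 0.1 * 2.3 = 1.27
Absolute difference = |1.477 - 1.27|
= 0.2070

0.2070


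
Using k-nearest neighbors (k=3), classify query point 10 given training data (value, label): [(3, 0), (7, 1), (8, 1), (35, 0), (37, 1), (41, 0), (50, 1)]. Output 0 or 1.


Distances from query 10:
Point 8 (class 1): distance = 2
Point 7 (class 1): distance = 3
Point 3 (class 0): distance = 7
K=3 nearest neighbors: classes = [1, 1, 0]
Votes for class 1: 2 / 3
Majority vote => class 1

1


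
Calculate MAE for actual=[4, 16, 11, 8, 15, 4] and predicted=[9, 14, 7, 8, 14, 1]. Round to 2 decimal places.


Absolute errors: [5, 2, 4, 0, 1, 3]
Sum of absolute errors = 15
MAE = 15 / 6 = 2.50

2.50


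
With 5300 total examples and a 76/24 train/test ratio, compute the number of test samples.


Train samples = 5300 * 76% = 4028
Test samples = 5300 - 4028
= 1272

1272


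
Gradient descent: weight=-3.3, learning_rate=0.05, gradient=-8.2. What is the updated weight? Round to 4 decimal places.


w_new = w_old - lr * gradient
= -3.3 - 0.05 * -8.2
= -3.3 - (-0.41)
= -2.8900

-2.8900


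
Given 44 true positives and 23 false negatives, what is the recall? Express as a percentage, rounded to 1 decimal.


Recall = TP / (TP + FN) * 100
= 44 / (44 + 23)
= 44 / 67
= 0.6567
= 65.7%

65.7


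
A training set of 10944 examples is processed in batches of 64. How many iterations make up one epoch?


Iterations per epoch = dataset_size / batch_size
= 10944 / 64
= 171

171


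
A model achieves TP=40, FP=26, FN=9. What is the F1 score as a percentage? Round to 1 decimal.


Precision = TP / (TP + FP) = 40 / 66 = 0.6061
Recall = TP / (TP + FN) = 40 / 49 = 0.8163
F1 = 2 * P * R / (P + R)
= 2 * 0.6061 * 0.8163 / (0.6061 + 0.8163)
= 0.9895 / 1.4224
= 0.6957
As percentage: 69.6%

69.6


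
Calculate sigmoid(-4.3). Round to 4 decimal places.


sigmoid(z) = 1 / (1 + exp(-z))
exp(-(-4.3)) = exp(4.3) = 73.6998
1 + 73.6998 = 74.6998
1 / 74.6998 = 0.0134

0.0134


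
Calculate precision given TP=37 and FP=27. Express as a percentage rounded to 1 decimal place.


Precision = TP / (TP + FP) * 100
= 37 / (37 + 27)
= 37 / 64
= 0.5781
= 57.8%

57.8


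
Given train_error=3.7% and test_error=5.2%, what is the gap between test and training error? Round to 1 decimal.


Generalization gap = test_error - train_error
= 5.2 - 3.7
= 1.5%
A small gap suggests good generalization.

1.5


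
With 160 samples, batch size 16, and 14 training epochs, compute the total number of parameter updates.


Iterations per epoch = 160 / 16 = 10
Total updates = iterations_per_epoch * epochs
= 10 * 14
= 140

140


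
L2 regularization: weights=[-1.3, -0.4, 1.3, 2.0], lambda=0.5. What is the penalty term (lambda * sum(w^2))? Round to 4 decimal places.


Squaring each weight:
(-1.3)^2 = 1.69
(-0.4)^2 = 0.16
1.3^2 = 1.69
2.0^2 = 4.0
Sum of squares = 7.54
Penalty = 0.5 * 7.54 = 3.7700

3.7700


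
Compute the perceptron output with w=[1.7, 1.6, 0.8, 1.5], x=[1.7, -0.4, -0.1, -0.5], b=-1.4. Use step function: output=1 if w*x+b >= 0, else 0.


z = w . x + b
= 1.7*1.7 + 1.6*-0.4 + 0.8*-0.1 + 1.5*-0.5 + -1.4
= 2.89 + -0.64 + -0.08 + -0.75 + -1.4
= 1.42 + -1.4
= 0.02
Since z = 0.02 >= 0, output = 1

1


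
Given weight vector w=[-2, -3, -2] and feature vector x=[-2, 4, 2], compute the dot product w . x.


Element-wise products:
-2 * -2 = 4
-3 * 4 = -12
-2 * 2 = -4
Sum = 4 + -12 + -4
= -12

-12


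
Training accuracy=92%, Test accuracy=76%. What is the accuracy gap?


Gap = train_accuracy - test_accuracy
= 92 - 76
= 16%
This gap suggests the model is overfitting.

16


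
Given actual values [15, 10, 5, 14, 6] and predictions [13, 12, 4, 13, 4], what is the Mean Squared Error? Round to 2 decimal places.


Differences: [2, -2, 1, 1, 2]
Squared errors: [4, 4, 1, 1, 4]
Sum of squared errors = 14
MSE = 14 / 5 = 2.80

2.80


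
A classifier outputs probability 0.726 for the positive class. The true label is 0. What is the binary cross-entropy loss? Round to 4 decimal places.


For y=0: Loss = -log(1-p)
= -log(1 - 0.726)
= -log(0.274)
= -(-1.2946)
= 1.2946

1.2946


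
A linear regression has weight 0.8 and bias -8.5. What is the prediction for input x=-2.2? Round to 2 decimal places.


y = 0.8 * -2.2 + (-8.5)
= -1.76 + (-8.5)
= -10.26

-10.26


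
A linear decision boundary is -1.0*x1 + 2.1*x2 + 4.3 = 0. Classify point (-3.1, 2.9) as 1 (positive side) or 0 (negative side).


Compute -1.0 * -3.1 + 2.1 * 2.9 + 4.3
= 3.1 + 6.09 + 4.3
= 13.49
Since 13.49 >= 0, the point is on the positive side.

1


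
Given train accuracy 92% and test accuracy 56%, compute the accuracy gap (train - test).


Gap = train_accuracy - test_accuracy
= 92 - 56
= 36%
This large gap strongly indicates overfitting.

36


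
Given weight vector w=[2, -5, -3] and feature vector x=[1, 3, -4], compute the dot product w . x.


Element-wise products:
2 * 1 = 2
-5 * 3 = -15
-3 * -4 = 12
Sum = 2 + -15 + 12
= -1

-1


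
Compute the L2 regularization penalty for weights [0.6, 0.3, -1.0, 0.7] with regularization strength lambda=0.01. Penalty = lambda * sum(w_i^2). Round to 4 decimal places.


Squaring each weight:
0.6^2 = 0.36
0.3^2 = 0.09
(-1.0)^2 = 1.0
0.7^2 = 0.49
Sum of squares = 1.94
Penalty = 0.01 * 1.94 = 0.0194

0.0194


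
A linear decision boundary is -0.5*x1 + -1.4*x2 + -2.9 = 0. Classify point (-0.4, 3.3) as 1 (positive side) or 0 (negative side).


Compute -0.5 * -0.4 + -1.4 * 3.3 + -2.9
= 0.2 + -4.62 + -2.9
= -7.32
Since -7.32 < 0, the point is on the negative side.

0


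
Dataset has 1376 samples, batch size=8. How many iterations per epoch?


Iterations per epoch = dataset_size / batch_size
= 1376 / 8
= 172

172


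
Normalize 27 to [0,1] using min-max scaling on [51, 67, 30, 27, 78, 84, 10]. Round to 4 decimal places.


Min = 10, Max = 84
Range = 84 - 10 = 74
Scaled = (x - min) / (max - min)
= (27 - 10) / 74
= 17 / 74
= 0.2297

0.2297


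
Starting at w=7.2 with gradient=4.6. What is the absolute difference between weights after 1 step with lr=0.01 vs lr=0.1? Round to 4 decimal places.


With lr=0.01: w_new = 7.2 - 0.01 * 4.6 = 7.154
With lr=0.1: w_new = 7.2 - 0.1 * 4.6 = 6.74
Absolute difference = |7.154 - 6.74|
= 0.4140

0.4140


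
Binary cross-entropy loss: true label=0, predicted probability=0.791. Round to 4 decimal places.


For y=0: Loss = -log(1-p)
= -log(1 - 0.791)
= -log(0.209)
= -(-1.5654)
= 1.5654

1.5654


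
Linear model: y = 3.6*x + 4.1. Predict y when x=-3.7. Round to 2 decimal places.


y = 3.6 * -3.7 + (4.1)
= -13.32 + (4.1)
= -9.22

-9.22


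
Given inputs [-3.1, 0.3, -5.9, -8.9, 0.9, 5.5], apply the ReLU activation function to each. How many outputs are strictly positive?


ReLU(x) = max(0, x) for each element:
ReLU(-3.1) = 0
ReLU(0.3) = 0.3
ReLU(-5.9) = 0
ReLU(-8.9) = 0
ReLU(0.9) = 0.9
ReLU(5.5) = 5.5
Active neurons (>0): 3

3


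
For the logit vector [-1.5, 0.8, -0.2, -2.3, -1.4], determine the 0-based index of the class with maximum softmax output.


Softmax is a monotonic transformation, so it preserves the argmax.
We need to find the index of the maximum logit.
Index 0: -1.5
Index 1: 0.8
Index 2: -0.2
Index 3: -2.3
Index 4: -1.4
Maximum logit = 0.8 at index 1

1


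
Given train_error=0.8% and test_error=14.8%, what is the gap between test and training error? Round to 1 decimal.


Generalization gap = test_error - train_error
= 14.8 - 0.8
= 14.0%
A large gap suggests overfitting.

14.0


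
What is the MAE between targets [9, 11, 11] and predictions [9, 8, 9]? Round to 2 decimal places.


Absolute errors: [0, 3, 2]
Sum of absolute errors = 5
MAE = 5 / 3 = 1.67

1.67


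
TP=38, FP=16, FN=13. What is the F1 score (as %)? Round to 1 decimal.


Precision = TP / (TP + FP) = 38 / 54 = 0.7037
Recall = TP / (TP + FN) = 38 / 51 = 0.7451
F1 = 2 * P * R / (P + R)
= 2 * 0.7037 * 0.7451 / (0.7037 + 0.7451)
= 1.0487 / 1.4488
= 0.7238
As percentage: 72.4%

72.4


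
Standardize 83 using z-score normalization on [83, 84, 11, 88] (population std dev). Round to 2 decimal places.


Mean = (83 + 84 + 11 + 88) / 4 = 66.5
Variance = sum((x_i - mean)^2) / n = 1030.25
Std = sqrt(1030.25) = 32.0975
Z = (x - mean) / std
= (83 - 66.5) / 32.0975
= 16.5 / 32.0975
= 0.51

0.51


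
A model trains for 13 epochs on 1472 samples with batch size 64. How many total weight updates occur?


Iterations per epoch = 1472 / 64 = 23
Total updates = iterations_per_epoch * epochs
= 23 * 13
= 299

299


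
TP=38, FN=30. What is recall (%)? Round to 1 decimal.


Recall = TP / (TP + FN) * 100
= 38 / (38 + 30)
= 38 / 68
= 0.5588
= 55.9%

55.9


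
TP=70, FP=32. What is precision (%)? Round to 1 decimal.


Precision = TP / (TP + FP) * 100
= 70 / (70 + 32)
= 70 / 102
= 0.6863
= 68.6%

68.6


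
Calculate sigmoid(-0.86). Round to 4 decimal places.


sigmoid(z) = 1 / (1 + exp(-z))
exp(-(-0.86)) = exp(0.86) = 2.3632
1 + 2.3632 = 3.3632
1 / 3.3632 = 0.2973

0.2973


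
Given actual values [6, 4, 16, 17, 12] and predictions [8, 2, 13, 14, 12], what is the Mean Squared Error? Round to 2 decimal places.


Differences: [-2, 2, 3, 3, 0]
Squared errors: [4, 4, 9, 9, 0]
Sum of squared errors = 26
MSE = 26 / 5 = 5.20

5.20


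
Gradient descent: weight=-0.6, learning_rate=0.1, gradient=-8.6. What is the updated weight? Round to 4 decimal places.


w_new = w_old - lr * gradient
= -0.6 - 0.1 * -8.6
= -0.6 - (-0.86)
= 0.2600

0.2600


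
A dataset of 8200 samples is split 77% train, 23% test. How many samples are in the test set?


Train samples = 8200 * 77% = 6314
Test samples = 8200 - 6314
= 1886

1886


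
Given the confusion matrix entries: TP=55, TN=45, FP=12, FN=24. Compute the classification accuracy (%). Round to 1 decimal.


Accuracy = (TP + TN) / (TP + TN + FP + FN) * 100
= (55 + 45) / (55 + 45 + 12 + 24)
= 100 / 136
= 0.7353
= 73.5%

73.5


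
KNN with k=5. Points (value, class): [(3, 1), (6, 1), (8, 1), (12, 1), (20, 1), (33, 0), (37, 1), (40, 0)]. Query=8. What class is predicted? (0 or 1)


Distances from query 8:
Point 8 (class 1): distance = 0
Point 6 (class 1): distance = 2
Point 12 (class 1): distance = 4
Point 3 (class 1): distance = 5
Point 20 (class 1): distance = 12
K=5 nearest neighbors: classes = [1, 1, 1, 1, 1]
Votes for class 1: 5 / 5
Majority vote => class 1

1


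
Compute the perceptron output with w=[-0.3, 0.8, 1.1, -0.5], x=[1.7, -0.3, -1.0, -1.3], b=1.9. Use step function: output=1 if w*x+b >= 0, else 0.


z = w . x + b
= -0.3*1.7 + 0.8*-0.3 + 1.1*-1.0 + -0.5*-1.3 + 1.9
= -0.51 + -0.24 + -1.1 + 0.65 + 1.9
= -1.2 + 1.9
= 0.7
Since z = 0.7 >= 0, output = 1

1


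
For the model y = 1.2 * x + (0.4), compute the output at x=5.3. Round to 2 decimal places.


y = 1.2 * 5.3 + (0.4)
= 6.36 + (0.4)
= 6.76

6.76


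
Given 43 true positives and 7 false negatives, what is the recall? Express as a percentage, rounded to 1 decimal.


Recall = TP / (TP + FN) * 100
= 43 / (43 + 7)
= 43 / 50
= 0.86
= 86.0%

86.0


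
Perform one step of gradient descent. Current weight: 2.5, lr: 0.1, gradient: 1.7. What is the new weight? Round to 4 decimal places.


w_new = w_old - lr * gradient
= 2.5 - 0.1 * 1.7
= 2.5 - (0.17)
= 2.3300

2.3300


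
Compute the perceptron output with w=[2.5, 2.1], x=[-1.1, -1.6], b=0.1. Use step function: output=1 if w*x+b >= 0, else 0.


z = w . x + b
= 2.5*-1.1 + 2.1*-1.6 + 0.1
= -2.75 + -3.36 + 0.1
= -6.11 + 0.1
= -6.01
Since z = -6.01 < 0, output = 0

0


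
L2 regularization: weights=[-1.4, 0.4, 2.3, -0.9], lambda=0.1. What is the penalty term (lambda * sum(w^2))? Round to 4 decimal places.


Squaring each weight:
(-1.4)^2 = 1.96
0.4^2 = 0.16
2.3^2 = 5.29
(-0.9)^2 = 0.81
Sum of squares = 8.22
Penalty = 0.1 * 8.22 = 0.8220

0.8220


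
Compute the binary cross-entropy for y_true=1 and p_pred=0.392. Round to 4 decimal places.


For y=1: Loss = -log(p)
= -log(0.392)
= -(-0.9365)
= 0.9365

0.9365


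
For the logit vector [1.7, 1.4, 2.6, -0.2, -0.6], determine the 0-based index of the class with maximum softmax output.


Softmax is a monotonic transformation, so it preserves the argmax.
We need to find the index of the maximum logit.
Index 0: 1.7
Index 1: 1.4
Index 2: 2.6
Index 3: -0.2
Index 4: -0.6
Maximum logit = 2.6 at index 2

2


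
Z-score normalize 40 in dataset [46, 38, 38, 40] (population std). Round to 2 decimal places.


Mean = (46 + 38 + 38 + 40) / 4 = 40.5
Variance = sum((x_i - mean)^2) / n = 10.75
Std = sqrt(10.75) = 3.2787
Z = (x - mean) / std
= (40 - 40.5) / 3.2787
= -0.5 / 3.2787
= -0.15

-0.15


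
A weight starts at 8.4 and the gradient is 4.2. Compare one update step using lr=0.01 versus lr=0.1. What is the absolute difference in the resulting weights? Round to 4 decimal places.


With lr=0.01: w_new = 8.4 - 0.01 * 4.2 = 8.358
With lr=0.1: w_new = 8.4 - 0.1 * 4.2 = 7.98
Absolute difference = |8.358 - 7.98|
= 0.3780

0.3780


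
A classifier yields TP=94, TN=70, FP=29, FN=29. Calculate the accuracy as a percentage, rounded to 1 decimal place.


Accuracy = (TP + TN) / (TP + TN + FP + FN) * 100
= (94 + 70) / (94 + 70 + 29 + 29)
= 164 / 222
= 0.7387
= 73.9%

73.9


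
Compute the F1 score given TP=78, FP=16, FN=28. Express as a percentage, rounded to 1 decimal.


Precision = TP / (TP + FP) = 78 / 94 = 0.8298
Recall = TP / (TP + FN) = 78 / 106 = 0.7358
F1 = 2 * P * R / (P + R)
= 2 * 0.8298 * 0.7358 / (0.8298 + 0.7358)
= 1.2212 / 1.5656
= 0.78
As percentage: 78.0%

78.0


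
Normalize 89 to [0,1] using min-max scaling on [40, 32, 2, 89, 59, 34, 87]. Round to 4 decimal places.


Min = 2, Max = 89
Range = 89 - 2 = 87
Scaled = (x - min) / (max - min)
= (89 - 2) / 87
= 87 / 87
= 1.0000

1.0000


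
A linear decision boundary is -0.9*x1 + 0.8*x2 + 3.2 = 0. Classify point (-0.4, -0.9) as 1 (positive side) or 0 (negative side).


Compute -0.9 * -0.4 + 0.8 * -0.9 + 3.2
= 0.36 + -0.72 + 3.2
= 2.84
Since 2.84 >= 0, the point is on the positive side.

1


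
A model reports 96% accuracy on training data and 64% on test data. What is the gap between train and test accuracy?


Gap = train_accuracy - test_accuracy
= 96 - 64
= 32%
This large gap strongly indicates overfitting.

32


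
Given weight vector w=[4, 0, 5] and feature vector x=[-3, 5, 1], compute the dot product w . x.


Element-wise products:
4 * -3 = -12
0 * 5 = 0
5 * 1 = 5
Sum = -12 + 0 + 5
= -7

-7


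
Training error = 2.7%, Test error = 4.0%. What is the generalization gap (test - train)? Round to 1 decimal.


Generalization gap = test_error - train_error
= 4.0 - 2.7
= 1.3%
A small gap suggests good generalization.

1.3


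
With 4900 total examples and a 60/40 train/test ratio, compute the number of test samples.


Train samples = 4900 * 60% = 2940
Test samples = 4900 - 2940
= 1960

1960


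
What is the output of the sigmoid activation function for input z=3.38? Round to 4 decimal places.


sigmoid(z) = 1 / (1 + exp(-z))
exp(-(3.38)) = exp(-3.38) = 0.034
1 + 0.034 = 1.034
1 / 1.034 = 0.9671

0.9671


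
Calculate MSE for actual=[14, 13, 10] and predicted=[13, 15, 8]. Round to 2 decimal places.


Differences: [1, -2, 2]
Squared errors: [1, 4, 4]
Sum of squared errors = 9
MSE = 9 / 3 = 3.00

3.00


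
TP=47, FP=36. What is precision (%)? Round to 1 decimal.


Precision = TP / (TP + FP) * 100
= 47 / (47 + 36)
= 47 / 83
= 0.5663
= 56.6%

56.6


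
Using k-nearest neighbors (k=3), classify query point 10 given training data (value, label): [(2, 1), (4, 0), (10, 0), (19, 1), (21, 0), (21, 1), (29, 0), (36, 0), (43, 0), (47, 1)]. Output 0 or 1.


Distances from query 10:
Point 10 (class 0): distance = 0
Point 4 (class 0): distance = 6
Point 2 (class 1): distance = 8
K=3 nearest neighbors: classes = [0, 0, 1]
Votes for class 1: 1 / 3
Majority vote => class 0

0


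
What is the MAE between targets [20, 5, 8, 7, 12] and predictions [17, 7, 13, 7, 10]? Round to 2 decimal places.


Absolute errors: [3, 2, 5, 0, 2]
Sum of absolute errors = 12
MAE = 12 / 5 = 2.40

2.40


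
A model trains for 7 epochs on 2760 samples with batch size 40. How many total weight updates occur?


Iterations per epoch = 2760 / 40 = 69
Total updates = iterations_per_epoch * epochs
= 69 * 7
= 483

483


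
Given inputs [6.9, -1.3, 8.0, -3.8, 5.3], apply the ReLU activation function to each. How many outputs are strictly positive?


ReLU(x) = max(0, x) for each element:
ReLU(6.9) = 6.9
ReLU(-1.3) = 0
ReLU(8.0) = 8.0
ReLU(-3.8) = 0
ReLU(5.3) = 5.3
Active neurons (>0): 3

3


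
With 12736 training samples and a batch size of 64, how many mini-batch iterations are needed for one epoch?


Iterations per epoch = dataset_size / batch_size
= 12736 / 64
= 199

199


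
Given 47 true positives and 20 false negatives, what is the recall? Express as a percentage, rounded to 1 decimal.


Recall = TP / (TP + FN) * 100
= 47 / (47 + 20)
= 47 / 67
= 0.7015
= 70.1%

70.1


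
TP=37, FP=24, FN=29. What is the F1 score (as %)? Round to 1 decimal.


Precision = TP / (TP + FP) = 37 / 61 = 0.6066
Recall = TP / (TP + FN) = 37 / 66 = 0.5606
F1 = 2 * P * R / (P + R)
= 2 * 0.6066 * 0.5606 / (0.6066 + 0.5606)
= 0.6801 / 1.1672
= 0.5827
As percentage: 58.3%

58.3


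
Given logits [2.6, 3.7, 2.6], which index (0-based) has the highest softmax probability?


Softmax is a monotonic transformation, so it preserves the argmax.
We need to find the index of the maximum logit.
Index 0: 2.6
Index 1: 3.7
Index 2: 2.6
Maximum logit = 3.7 at index 1

1


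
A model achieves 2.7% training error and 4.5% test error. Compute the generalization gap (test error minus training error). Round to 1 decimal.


Generalization gap = test_error - train_error
= 4.5 - 2.7
= 1.8%
A small gap suggests good generalization.

1.8


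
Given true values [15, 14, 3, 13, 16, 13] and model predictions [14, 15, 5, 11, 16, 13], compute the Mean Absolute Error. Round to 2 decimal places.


Absolute errors: [1, 1, 2, 2, 0, 0]
Sum of absolute errors = 6
MAE = 6 / 6 = 1.00

1.00


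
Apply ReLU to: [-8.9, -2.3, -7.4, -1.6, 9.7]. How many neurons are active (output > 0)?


ReLU(x) = max(0, x) for each element:
ReLU(-8.9) = 0
ReLU(-2.3) = 0
ReLU(-7.4) = 0
ReLU(-1.6) = 0
ReLU(9.7) = 9.7
Active neurons (>0): 1

1


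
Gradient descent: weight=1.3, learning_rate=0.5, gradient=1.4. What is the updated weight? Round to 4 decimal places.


w_new = w_old - lr * gradient
= 1.3 - 0.5 * 1.4
= 1.3 - (0.7)
= 0.6000

0.6000


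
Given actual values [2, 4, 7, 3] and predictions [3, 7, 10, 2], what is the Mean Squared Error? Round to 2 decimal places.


Differences: [-1, -3, -3, 1]
Squared errors: [1, 9, 9, 1]
Sum of squared errors = 20
MSE = 20 / 4 = 5.00

5.00


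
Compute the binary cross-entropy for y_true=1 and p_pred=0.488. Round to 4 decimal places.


For y=1: Loss = -log(p)
= -log(0.488)
= -(-0.7174)
= 0.7174

0.7174
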